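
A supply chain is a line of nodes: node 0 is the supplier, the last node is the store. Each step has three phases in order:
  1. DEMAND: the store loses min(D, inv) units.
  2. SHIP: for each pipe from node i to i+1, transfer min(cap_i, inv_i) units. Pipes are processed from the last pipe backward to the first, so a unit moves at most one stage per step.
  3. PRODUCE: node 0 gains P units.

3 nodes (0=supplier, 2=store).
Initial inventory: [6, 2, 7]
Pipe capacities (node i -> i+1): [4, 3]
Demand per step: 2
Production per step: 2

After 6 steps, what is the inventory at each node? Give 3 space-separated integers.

Step 1: demand=2,sold=2 ship[1->2]=2 ship[0->1]=4 prod=2 -> inv=[4 4 7]
Step 2: demand=2,sold=2 ship[1->2]=3 ship[0->1]=4 prod=2 -> inv=[2 5 8]
Step 3: demand=2,sold=2 ship[1->2]=3 ship[0->1]=2 prod=2 -> inv=[2 4 9]
Step 4: demand=2,sold=2 ship[1->2]=3 ship[0->1]=2 prod=2 -> inv=[2 3 10]
Step 5: demand=2,sold=2 ship[1->2]=3 ship[0->1]=2 prod=2 -> inv=[2 2 11]
Step 6: demand=2,sold=2 ship[1->2]=2 ship[0->1]=2 prod=2 -> inv=[2 2 11]

2 2 11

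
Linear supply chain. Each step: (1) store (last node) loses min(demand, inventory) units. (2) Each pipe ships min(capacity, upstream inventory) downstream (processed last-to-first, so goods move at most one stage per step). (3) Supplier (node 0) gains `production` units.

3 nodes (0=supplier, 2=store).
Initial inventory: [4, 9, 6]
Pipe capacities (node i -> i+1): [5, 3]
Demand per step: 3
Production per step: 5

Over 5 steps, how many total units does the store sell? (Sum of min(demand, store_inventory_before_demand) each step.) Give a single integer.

Step 1: sold=3 (running total=3) -> [5 10 6]
Step 2: sold=3 (running total=6) -> [5 12 6]
Step 3: sold=3 (running total=9) -> [5 14 6]
Step 4: sold=3 (running total=12) -> [5 16 6]
Step 5: sold=3 (running total=15) -> [5 18 6]

Answer: 15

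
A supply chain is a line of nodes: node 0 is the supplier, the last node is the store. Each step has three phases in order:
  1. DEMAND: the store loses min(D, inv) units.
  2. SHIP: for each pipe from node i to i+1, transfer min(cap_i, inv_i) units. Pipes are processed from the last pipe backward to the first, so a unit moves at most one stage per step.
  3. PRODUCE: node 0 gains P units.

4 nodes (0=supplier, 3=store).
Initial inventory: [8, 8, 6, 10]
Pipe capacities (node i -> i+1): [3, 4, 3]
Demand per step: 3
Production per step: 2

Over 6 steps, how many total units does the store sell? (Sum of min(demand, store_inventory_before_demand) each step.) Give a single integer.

Step 1: sold=3 (running total=3) -> [7 7 7 10]
Step 2: sold=3 (running total=6) -> [6 6 8 10]
Step 3: sold=3 (running total=9) -> [5 5 9 10]
Step 4: sold=3 (running total=12) -> [4 4 10 10]
Step 5: sold=3 (running total=15) -> [3 3 11 10]
Step 6: sold=3 (running total=18) -> [2 3 11 10]

Answer: 18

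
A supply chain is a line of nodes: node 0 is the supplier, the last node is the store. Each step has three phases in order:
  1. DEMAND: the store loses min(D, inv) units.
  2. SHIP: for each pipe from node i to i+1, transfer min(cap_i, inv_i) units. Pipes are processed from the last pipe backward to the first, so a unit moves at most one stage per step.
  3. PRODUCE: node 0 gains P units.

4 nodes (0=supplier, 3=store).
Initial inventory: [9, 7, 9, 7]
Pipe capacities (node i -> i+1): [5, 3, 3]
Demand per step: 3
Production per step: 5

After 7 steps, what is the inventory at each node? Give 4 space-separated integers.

Step 1: demand=3,sold=3 ship[2->3]=3 ship[1->2]=3 ship[0->1]=5 prod=5 -> inv=[9 9 9 7]
Step 2: demand=3,sold=3 ship[2->3]=3 ship[1->2]=3 ship[0->1]=5 prod=5 -> inv=[9 11 9 7]
Step 3: demand=3,sold=3 ship[2->3]=3 ship[1->2]=3 ship[0->1]=5 prod=5 -> inv=[9 13 9 7]
Step 4: demand=3,sold=3 ship[2->3]=3 ship[1->2]=3 ship[0->1]=5 prod=5 -> inv=[9 15 9 7]
Step 5: demand=3,sold=3 ship[2->3]=3 ship[1->2]=3 ship[0->1]=5 prod=5 -> inv=[9 17 9 7]
Step 6: demand=3,sold=3 ship[2->3]=3 ship[1->2]=3 ship[0->1]=5 prod=5 -> inv=[9 19 9 7]
Step 7: demand=3,sold=3 ship[2->3]=3 ship[1->2]=3 ship[0->1]=5 prod=5 -> inv=[9 21 9 7]

9 21 9 7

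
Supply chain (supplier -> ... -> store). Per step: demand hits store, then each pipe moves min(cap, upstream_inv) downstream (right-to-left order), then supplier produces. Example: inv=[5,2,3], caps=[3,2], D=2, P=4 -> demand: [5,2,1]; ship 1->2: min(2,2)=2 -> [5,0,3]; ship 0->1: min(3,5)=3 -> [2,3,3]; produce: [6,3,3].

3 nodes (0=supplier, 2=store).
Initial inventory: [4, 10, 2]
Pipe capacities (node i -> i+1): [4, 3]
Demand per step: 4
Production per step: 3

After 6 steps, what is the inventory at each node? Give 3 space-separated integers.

Step 1: demand=4,sold=2 ship[1->2]=3 ship[0->1]=4 prod=3 -> inv=[3 11 3]
Step 2: demand=4,sold=3 ship[1->2]=3 ship[0->1]=3 prod=3 -> inv=[3 11 3]
Step 3: demand=4,sold=3 ship[1->2]=3 ship[0->1]=3 prod=3 -> inv=[3 11 3]
Step 4: demand=4,sold=3 ship[1->2]=3 ship[0->1]=3 prod=3 -> inv=[3 11 3]
Step 5: demand=4,sold=3 ship[1->2]=3 ship[0->1]=3 prod=3 -> inv=[3 11 3]
Step 6: demand=4,sold=3 ship[1->2]=3 ship[0->1]=3 prod=3 -> inv=[3 11 3]

3 11 3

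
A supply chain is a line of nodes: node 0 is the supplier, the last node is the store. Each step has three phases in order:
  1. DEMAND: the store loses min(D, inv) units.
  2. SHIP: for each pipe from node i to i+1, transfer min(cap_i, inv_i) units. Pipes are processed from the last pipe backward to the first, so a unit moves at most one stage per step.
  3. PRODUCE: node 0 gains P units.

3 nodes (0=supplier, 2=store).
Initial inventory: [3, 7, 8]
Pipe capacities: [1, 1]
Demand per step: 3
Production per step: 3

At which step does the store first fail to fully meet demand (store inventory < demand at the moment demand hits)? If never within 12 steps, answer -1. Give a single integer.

Step 1: demand=3,sold=3 ship[1->2]=1 ship[0->1]=1 prod=3 -> [5 7 6]
Step 2: demand=3,sold=3 ship[1->2]=1 ship[0->1]=1 prod=3 -> [7 7 4]
Step 3: demand=3,sold=3 ship[1->2]=1 ship[0->1]=1 prod=3 -> [9 7 2]
Step 4: demand=3,sold=2 ship[1->2]=1 ship[0->1]=1 prod=3 -> [11 7 1]
Step 5: demand=3,sold=1 ship[1->2]=1 ship[0->1]=1 prod=3 -> [13 7 1]
Step 6: demand=3,sold=1 ship[1->2]=1 ship[0->1]=1 prod=3 -> [15 7 1]
Step 7: demand=3,sold=1 ship[1->2]=1 ship[0->1]=1 prod=3 -> [17 7 1]
Step 8: demand=3,sold=1 ship[1->2]=1 ship[0->1]=1 prod=3 -> [19 7 1]
Step 9: demand=3,sold=1 ship[1->2]=1 ship[0->1]=1 prod=3 -> [21 7 1]
Step 10: demand=3,sold=1 ship[1->2]=1 ship[0->1]=1 prod=3 -> [23 7 1]
Step 11: demand=3,sold=1 ship[1->2]=1 ship[0->1]=1 prod=3 -> [25 7 1]
Step 12: demand=3,sold=1 ship[1->2]=1 ship[0->1]=1 prod=3 -> [27 7 1]
First stockout at step 4

4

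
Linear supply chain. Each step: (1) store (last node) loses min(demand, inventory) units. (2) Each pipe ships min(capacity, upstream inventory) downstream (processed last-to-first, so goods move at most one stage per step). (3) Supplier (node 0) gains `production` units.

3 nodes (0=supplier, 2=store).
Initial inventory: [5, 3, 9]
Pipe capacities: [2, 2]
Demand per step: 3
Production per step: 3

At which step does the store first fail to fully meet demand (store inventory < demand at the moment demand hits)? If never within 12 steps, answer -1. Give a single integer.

Step 1: demand=3,sold=3 ship[1->2]=2 ship[0->1]=2 prod=3 -> [6 3 8]
Step 2: demand=3,sold=3 ship[1->2]=2 ship[0->1]=2 prod=3 -> [7 3 7]
Step 3: demand=3,sold=3 ship[1->2]=2 ship[0->1]=2 prod=3 -> [8 3 6]
Step 4: demand=3,sold=3 ship[1->2]=2 ship[0->1]=2 prod=3 -> [9 3 5]
Step 5: demand=3,sold=3 ship[1->2]=2 ship[0->1]=2 prod=3 -> [10 3 4]
Step 6: demand=3,sold=3 ship[1->2]=2 ship[0->1]=2 prod=3 -> [11 3 3]
Step 7: demand=3,sold=3 ship[1->2]=2 ship[0->1]=2 prod=3 -> [12 3 2]
Step 8: demand=3,sold=2 ship[1->2]=2 ship[0->1]=2 prod=3 -> [13 3 2]
Step 9: demand=3,sold=2 ship[1->2]=2 ship[0->1]=2 prod=3 -> [14 3 2]
Step 10: demand=3,sold=2 ship[1->2]=2 ship[0->1]=2 prod=3 -> [15 3 2]
Step 11: demand=3,sold=2 ship[1->2]=2 ship[0->1]=2 prod=3 -> [16 3 2]
Step 12: demand=3,sold=2 ship[1->2]=2 ship[0->1]=2 prod=3 -> [17 3 2]
First stockout at step 8

8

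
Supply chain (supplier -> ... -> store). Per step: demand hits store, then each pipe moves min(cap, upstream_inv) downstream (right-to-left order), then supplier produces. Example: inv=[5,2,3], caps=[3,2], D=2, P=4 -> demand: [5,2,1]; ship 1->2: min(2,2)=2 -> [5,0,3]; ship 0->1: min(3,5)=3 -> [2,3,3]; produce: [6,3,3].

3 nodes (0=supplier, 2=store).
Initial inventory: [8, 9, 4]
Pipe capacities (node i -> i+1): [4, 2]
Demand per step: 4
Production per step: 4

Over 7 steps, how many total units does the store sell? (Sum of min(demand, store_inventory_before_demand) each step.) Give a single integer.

Answer: 16

Derivation:
Step 1: sold=4 (running total=4) -> [8 11 2]
Step 2: sold=2 (running total=6) -> [8 13 2]
Step 3: sold=2 (running total=8) -> [8 15 2]
Step 4: sold=2 (running total=10) -> [8 17 2]
Step 5: sold=2 (running total=12) -> [8 19 2]
Step 6: sold=2 (running total=14) -> [8 21 2]
Step 7: sold=2 (running total=16) -> [8 23 2]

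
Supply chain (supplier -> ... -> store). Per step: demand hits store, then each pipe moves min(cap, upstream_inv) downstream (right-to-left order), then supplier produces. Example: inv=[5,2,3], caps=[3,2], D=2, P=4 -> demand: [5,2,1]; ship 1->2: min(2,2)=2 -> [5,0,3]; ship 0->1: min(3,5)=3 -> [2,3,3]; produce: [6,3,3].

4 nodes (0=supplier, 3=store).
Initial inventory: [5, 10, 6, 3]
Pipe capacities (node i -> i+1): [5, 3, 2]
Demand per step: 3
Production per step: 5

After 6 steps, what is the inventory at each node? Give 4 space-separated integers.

Step 1: demand=3,sold=3 ship[2->3]=2 ship[1->2]=3 ship[0->1]=5 prod=5 -> inv=[5 12 7 2]
Step 2: demand=3,sold=2 ship[2->3]=2 ship[1->2]=3 ship[0->1]=5 prod=5 -> inv=[5 14 8 2]
Step 3: demand=3,sold=2 ship[2->3]=2 ship[1->2]=3 ship[0->1]=5 prod=5 -> inv=[5 16 9 2]
Step 4: demand=3,sold=2 ship[2->3]=2 ship[1->2]=3 ship[0->1]=5 prod=5 -> inv=[5 18 10 2]
Step 5: demand=3,sold=2 ship[2->3]=2 ship[1->2]=3 ship[0->1]=5 prod=5 -> inv=[5 20 11 2]
Step 6: demand=3,sold=2 ship[2->3]=2 ship[1->2]=3 ship[0->1]=5 prod=5 -> inv=[5 22 12 2]

5 22 12 2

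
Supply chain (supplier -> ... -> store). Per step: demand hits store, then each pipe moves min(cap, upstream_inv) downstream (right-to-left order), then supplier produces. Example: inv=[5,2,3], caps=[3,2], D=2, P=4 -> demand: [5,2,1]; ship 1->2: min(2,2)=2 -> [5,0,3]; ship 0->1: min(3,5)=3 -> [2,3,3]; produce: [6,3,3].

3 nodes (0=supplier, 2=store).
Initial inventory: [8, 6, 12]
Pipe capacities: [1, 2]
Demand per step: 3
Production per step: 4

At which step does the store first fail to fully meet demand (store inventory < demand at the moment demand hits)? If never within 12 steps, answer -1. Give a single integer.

Step 1: demand=3,sold=3 ship[1->2]=2 ship[0->1]=1 prod=4 -> [11 5 11]
Step 2: demand=3,sold=3 ship[1->2]=2 ship[0->1]=1 prod=4 -> [14 4 10]
Step 3: demand=3,sold=3 ship[1->2]=2 ship[0->1]=1 prod=4 -> [17 3 9]
Step 4: demand=3,sold=3 ship[1->2]=2 ship[0->1]=1 prod=4 -> [20 2 8]
Step 5: demand=3,sold=3 ship[1->2]=2 ship[0->1]=1 prod=4 -> [23 1 7]
Step 6: demand=3,sold=3 ship[1->2]=1 ship[0->1]=1 prod=4 -> [26 1 5]
Step 7: demand=3,sold=3 ship[1->2]=1 ship[0->1]=1 prod=4 -> [29 1 3]
Step 8: demand=3,sold=3 ship[1->2]=1 ship[0->1]=1 prod=4 -> [32 1 1]
Step 9: demand=3,sold=1 ship[1->2]=1 ship[0->1]=1 prod=4 -> [35 1 1]
Step 10: demand=3,sold=1 ship[1->2]=1 ship[0->1]=1 prod=4 -> [38 1 1]
Step 11: demand=3,sold=1 ship[1->2]=1 ship[0->1]=1 prod=4 -> [41 1 1]
Step 12: demand=3,sold=1 ship[1->2]=1 ship[0->1]=1 prod=4 -> [44 1 1]
First stockout at step 9

9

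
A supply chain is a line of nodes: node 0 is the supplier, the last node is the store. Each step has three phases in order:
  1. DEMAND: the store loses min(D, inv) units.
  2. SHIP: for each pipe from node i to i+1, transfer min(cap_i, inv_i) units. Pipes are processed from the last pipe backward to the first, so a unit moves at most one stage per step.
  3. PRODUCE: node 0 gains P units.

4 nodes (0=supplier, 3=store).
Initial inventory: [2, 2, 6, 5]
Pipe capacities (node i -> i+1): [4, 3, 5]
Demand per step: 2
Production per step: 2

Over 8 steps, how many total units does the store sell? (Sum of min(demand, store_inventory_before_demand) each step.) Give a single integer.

Answer: 16

Derivation:
Step 1: sold=2 (running total=2) -> [2 2 3 8]
Step 2: sold=2 (running total=4) -> [2 2 2 9]
Step 3: sold=2 (running total=6) -> [2 2 2 9]
Step 4: sold=2 (running total=8) -> [2 2 2 9]
Step 5: sold=2 (running total=10) -> [2 2 2 9]
Step 6: sold=2 (running total=12) -> [2 2 2 9]
Step 7: sold=2 (running total=14) -> [2 2 2 9]
Step 8: sold=2 (running total=16) -> [2 2 2 9]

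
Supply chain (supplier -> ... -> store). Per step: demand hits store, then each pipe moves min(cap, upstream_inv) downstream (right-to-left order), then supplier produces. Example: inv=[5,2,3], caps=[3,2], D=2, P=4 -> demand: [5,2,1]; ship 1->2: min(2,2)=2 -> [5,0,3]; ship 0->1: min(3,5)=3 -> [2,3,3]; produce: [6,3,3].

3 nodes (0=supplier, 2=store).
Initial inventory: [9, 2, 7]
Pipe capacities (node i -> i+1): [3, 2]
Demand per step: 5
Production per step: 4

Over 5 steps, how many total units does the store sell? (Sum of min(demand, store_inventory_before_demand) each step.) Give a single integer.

Answer: 15

Derivation:
Step 1: sold=5 (running total=5) -> [10 3 4]
Step 2: sold=4 (running total=9) -> [11 4 2]
Step 3: sold=2 (running total=11) -> [12 5 2]
Step 4: sold=2 (running total=13) -> [13 6 2]
Step 5: sold=2 (running total=15) -> [14 7 2]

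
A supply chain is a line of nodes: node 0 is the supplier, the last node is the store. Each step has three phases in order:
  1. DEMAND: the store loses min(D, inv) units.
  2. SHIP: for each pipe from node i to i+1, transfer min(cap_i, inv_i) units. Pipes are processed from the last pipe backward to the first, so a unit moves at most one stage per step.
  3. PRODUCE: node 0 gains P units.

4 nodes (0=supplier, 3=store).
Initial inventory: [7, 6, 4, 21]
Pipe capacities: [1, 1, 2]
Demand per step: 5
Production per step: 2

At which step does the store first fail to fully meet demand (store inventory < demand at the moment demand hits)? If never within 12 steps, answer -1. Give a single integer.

Step 1: demand=5,sold=5 ship[2->3]=2 ship[1->2]=1 ship[0->1]=1 prod=2 -> [8 6 3 18]
Step 2: demand=5,sold=5 ship[2->3]=2 ship[1->2]=1 ship[0->1]=1 prod=2 -> [9 6 2 15]
Step 3: demand=5,sold=5 ship[2->3]=2 ship[1->2]=1 ship[0->1]=1 prod=2 -> [10 6 1 12]
Step 4: demand=5,sold=5 ship[2->3]=1 ship[1->2]=1 ship[0->1]=1 prod=2 -> [11 6 1 8]
Step 5: demand=5,sold=5 ship[2->3]=1 ship[1->2]=1 ship[0->1]=1 prod=2 -> [12 6 1 4]
Step 6: demand=5,sold=4 ship[2->3]=1 ship[1->2]=1 ship[0->1]=1 prod=2 -> [13 6 1 1]
Step 7: demand=5,sold=1 ship[2->3]=1 ship[1->2]=1 ship[0->1]=1 prod=2 -> [14 6 1 1]
Step 8: demand=5,sold=1 ship[2->3]=1 ship[1->2]=1 ship[0->1]=1 prod=2 -> [15 6 1 1]
Step 9: demand=5,sold=1 ship[2->3]=1 ship[1->2]=1 ship[0->1]=1 prod=2 -> [16 6 1 1]
Step 10: demand=5,sold=1 ship[2->3]=1 ship[1->2]=1 ship[0->1]=1 prod=2 -> [17 6 1 1]
Step 11: demand=5,sold=1 ship[2->3]=1 ship[1->2]=1 ship[0->1]=1 prod=2 -> [18 6 1 1]
Step 12: demand=5,sold=1 ship[2->3]=1 ship[1->2]=1 ship[0->1]=1 prod=2 -> [19 6 1 1]
First stockout at step 6

6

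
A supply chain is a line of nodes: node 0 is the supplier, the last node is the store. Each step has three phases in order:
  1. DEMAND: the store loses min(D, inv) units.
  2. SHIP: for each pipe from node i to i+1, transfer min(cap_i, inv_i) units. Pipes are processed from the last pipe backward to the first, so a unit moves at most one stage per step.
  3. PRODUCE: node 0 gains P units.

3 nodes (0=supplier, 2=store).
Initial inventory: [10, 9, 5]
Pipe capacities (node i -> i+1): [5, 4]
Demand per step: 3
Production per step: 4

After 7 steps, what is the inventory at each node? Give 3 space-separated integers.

Step 1: demand=3,sold=3 ship[1->2]=4 ship[0->1]=5 prod=4 -> inv=[9 10 6]
Step 2: demand=3,sold=3 ship[1->2]=4 ship[0->1]=5 prod=4 -> inv=[8 11 7]
Step 3: demand=3,sold=3 ship[1->2]=4 ship[0->1]=5 prod=4 -> inv=[7 12 8]
Step 4: demand=3,sold=3 ship[1->2]=4 ship[0->1]=5 prod=4 -> inv=[6 13 9]
Step 5: demand=3,sold=3 ship[1->2]=4 ship[0->1]=5 prod=4 -> inv=[5 14 10]
Step 6: demand=3,sold=3 ship[1->2]=4 ship[0->1]=5 prod=4 -> inv=[4 15 11]
Step 7: demand=3,sold=3 ship[1->2]=4 ship[0->1]=4 prod=4 -> inv=[4 15 12]

4 15 12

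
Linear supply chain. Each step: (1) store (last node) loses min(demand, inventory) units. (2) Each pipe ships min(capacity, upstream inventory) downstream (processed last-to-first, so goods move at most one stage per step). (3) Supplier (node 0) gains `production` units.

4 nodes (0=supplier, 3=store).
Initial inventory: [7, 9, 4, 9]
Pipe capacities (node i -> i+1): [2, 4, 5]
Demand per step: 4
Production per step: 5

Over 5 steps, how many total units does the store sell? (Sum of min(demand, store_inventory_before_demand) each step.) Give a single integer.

Step 1: sold=4 (running total=4) -> [10 7 4 9]
Step 2: sold=4 (running total=8) -> [13 5 4 9]
Step 3: sold=4 (running total=12) -> [16 3 4 9]
Step 4: sold=4 (running total=16) -> [19 2 3 9]
Step 5: sold=4 (running total=20) -> [22 2 2 8]

Answer: 20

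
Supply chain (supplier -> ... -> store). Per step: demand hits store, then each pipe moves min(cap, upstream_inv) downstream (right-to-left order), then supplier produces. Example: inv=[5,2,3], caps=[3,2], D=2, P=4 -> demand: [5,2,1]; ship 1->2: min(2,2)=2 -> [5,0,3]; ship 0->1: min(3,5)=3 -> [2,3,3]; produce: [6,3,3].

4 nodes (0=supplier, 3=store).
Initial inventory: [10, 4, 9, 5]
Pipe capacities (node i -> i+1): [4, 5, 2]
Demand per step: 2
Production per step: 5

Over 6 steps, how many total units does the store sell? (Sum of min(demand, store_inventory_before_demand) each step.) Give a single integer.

Answer: 12

Derivation:
Step 1: sold=2 (running total=2) -> [11 4 11 5]
Step 2: sold=2 (running total=4) -> [12 4 13 5]
Step 3: sold=2 (running total=6) -> [13 4 15 5]
Step 4: sold=2 (running total=8) -> [14 4 17 5]
Step 5: sold=2 (running total=10) -> [15 4 19 5]
Step 6: sold=2 (running total=12) -> [16 4 21 5]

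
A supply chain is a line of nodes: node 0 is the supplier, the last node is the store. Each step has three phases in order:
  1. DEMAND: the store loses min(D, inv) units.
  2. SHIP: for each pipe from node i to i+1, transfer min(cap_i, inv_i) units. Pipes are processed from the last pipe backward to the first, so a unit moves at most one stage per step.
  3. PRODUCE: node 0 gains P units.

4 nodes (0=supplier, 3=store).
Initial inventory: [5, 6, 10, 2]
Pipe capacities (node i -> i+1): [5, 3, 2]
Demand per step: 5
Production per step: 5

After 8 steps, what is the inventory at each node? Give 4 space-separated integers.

Step 1: demand=5,sold=2 ship[2->3]=2 ship[1->2]=3 ship[0->1]=5 prod=5 -> inv=[5 8 11 2]
Step 2: demand=5,sold=2 ship[2->3]=2 ship[1->2]=3 ship[0->1]=5 prod=5 -> inv=[5 10 12 2]
Step 3: demand=5,sold=2 ship[2->3]=2 ship[1->2]=3 ship[0->1]=5 prod=5 -> inv=[5 12 13 2]
Step 4: demand=5,sold=2 ship[2->3]=2 ship[1->2]=3 ship[0->1]=5 prod=5 -> inv=[5 14 14 2]
Step 5: demand=5,sold=2 ship[2->3]=2 ship[1->2]=3 ship[0->1]=5 prod=5 -> inv=[5 16 15 2]
Step 6: demand=5,sold=2 ship[2->3]=2 ship[1->2]=3 ship[0->1]=5 prod=5 -> inv=[5 18 16 2]
Step 7: demand=5,sold=2 ship[2->3]=2 ship[1->2]=3 ship[0->1]=5 prod=5 -> inv=[5 20 17 2]
Step 8: demand=5,sold=2 ship[2->3]=2 ship[1->2]=3 ship[0->1]=5 prod=5 -> inv=[5 22 18 2]

5 22 18 2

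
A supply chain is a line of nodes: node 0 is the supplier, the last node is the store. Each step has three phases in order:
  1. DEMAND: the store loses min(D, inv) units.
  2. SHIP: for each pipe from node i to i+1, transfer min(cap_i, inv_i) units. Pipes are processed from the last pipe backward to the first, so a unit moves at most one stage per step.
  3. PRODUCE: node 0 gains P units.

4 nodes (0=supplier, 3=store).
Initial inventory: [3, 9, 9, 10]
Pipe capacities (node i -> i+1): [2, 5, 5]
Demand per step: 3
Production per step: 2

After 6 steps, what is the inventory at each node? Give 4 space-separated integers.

Step 1: demand=3,sold=3 ship[2->3]=5 ship[1->2]=5 ship[0->1]=2 prod=2 -> inv=[3 6 9 12]
Step 2: demand=3,sold=3 ship[2->3]=5 ship[1->2]=5 ship[0->1]=2 prod=2 -> inv=[3 3 9 14]
Step 3: demand=3,sold=3 ship[2->3]=5 ship[1->2]=3 ship[0->1]=2 prod=2 -> inv=[3 2 7 16]
Step 4: demand=3,sold=3 ship[2->3]=5 ship[1->2]=2 ship[0->1]=2 prod=2 -> inv=[3 2 4 18]
Step 5: demand=3,sold=3 ship[2->3]=4 ship[1->2]=2 ship[0->1]=2 prod=2 -> inv=[3 2 2 19]
Step 6: demand=3,sold=3 ship[2->3]=2 ship[1->2]=2 ship[0->1]=2 prod=2 -> inv=[3 2 2 18]

3 2 2 18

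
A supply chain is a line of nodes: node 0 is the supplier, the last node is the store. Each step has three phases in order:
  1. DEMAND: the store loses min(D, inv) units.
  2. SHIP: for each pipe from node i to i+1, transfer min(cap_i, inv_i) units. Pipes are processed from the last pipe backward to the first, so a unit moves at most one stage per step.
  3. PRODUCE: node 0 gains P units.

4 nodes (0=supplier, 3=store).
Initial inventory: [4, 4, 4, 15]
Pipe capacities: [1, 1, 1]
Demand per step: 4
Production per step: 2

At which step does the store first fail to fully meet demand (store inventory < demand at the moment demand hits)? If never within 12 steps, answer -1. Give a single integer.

Step 1: demand=4,sold=4 ship[2->3]=1 ship[1->2]=1 ship[0->1]=1 prod=2 -> [5 4 4 12]
Step 2: demand=4,sold=4 ship[2->3]=1 ship[1->2]=1 ship[0->1]=1 prod=2 -> [6 4 4 9]
Step 3: demand=4,sold=4 ship[2->3]=1 ship[1->2]=1 ship[0->1]=1 prod=2 -> [7 4 4 6]
Step 4: demand=4,sold=4 ship[2->3]=1 ship[1->2]=1 ship[0->1]=1 prod=2 -> [8 4 4 3]
Step 5: demand=4,sold=3 ship[2->3]=1 ship[1->2]=1 ship[0->1]=1 prod=2 -> [9 4 4 1]
Step 6: demand=4,sold=1 ship[2->3]=1 ship[1->2]=1 ship[0->1]=1 prod=2 -> [10 4 4 1]
Step 7: demand=4,sold=1 ship[2->3]=1 ship[1->2]=1 ship[0->1]=1 prod=2 -> [11 4 4 1]
Step 8: demand=4,sold=1 ship[2->3]=1 ship[1->2]=1 ship[0->1]=1 prod=2 -> [12 4 4 1]
Step 9: demand=4,sold=1 ship[2->3]=1 ship[1->2]=1 ship[0->1]=1 prod=2 -> [13 4 4 1]
Step 10: demand=4,sold=1 ship[2->3]=1 ship[1->2]=1 ship[0->1]=1 prod=2 -> [14 4 4 1]
Step 11: demand=4,sold=1 ship[2->3]=1 ship[1->2]=1 ship[0->1]=1 prod=2 -> [15 4 4 1]
Step 12: demand=4,sold=1 ship[2->3]=1 ship[1->2]=1 ship[0->1]=1 prod=2 -> [16 4 4 1]
First stockout at step 5

5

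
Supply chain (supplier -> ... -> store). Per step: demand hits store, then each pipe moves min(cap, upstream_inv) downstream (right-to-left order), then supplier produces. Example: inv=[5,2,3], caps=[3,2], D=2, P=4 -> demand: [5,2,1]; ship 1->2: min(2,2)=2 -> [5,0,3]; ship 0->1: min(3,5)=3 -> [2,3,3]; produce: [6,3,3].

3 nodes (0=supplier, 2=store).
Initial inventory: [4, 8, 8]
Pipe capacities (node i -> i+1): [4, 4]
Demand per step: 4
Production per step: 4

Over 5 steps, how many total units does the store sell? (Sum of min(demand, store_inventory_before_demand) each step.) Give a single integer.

Answer: 20

Derivation:
Step 1: sold=4 (running total=4) -> [4 8 8]
Step 2: sold=4 (running total=8) -> [4 8 8]
Step 3: sold=4 (running total=12) -> [4 8 8]
Step 4: sold=4 (running total=16) -> [4 8 8]
Step 5: sold=4 (running total=20) -> [4 8 8]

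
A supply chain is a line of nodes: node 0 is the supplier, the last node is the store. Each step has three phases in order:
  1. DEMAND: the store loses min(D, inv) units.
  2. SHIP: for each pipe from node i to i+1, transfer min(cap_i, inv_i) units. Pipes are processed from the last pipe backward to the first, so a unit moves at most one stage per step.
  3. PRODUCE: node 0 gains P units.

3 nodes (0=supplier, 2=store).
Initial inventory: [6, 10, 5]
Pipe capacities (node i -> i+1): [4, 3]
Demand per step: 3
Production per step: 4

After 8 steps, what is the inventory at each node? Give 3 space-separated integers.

Step 1: demand=3,sold=3 ship[1->2]=3 ship[0->1]=4 prod=4 -> inv=[6 11 5]
Step 2: demand=3,sold=3 ship[1->2]=3 ship[0->1]=4 prod=4 -> inv=[6 12 5]
Step 3: demand=3,sold=3 ship[1->2]=3 ship[0->1]=4 prod=4 -> inv=[6 13 5]
Step 4: demand=3,sold=3 ship[1->2]=3 ship[0->1]=4 prod=4 -> inv=[6 14 5]
Step 5: demand=3,sold=3 ship[1->2]=3 ship[0->1]=4 prod=4 -> inv=[6 15 5]
Step 6: demand=3,sold=3 ship[1->2]=3 ship[0->1]=4 prod=4 -> inv=[6 16 5]
Step 7: demand=3,sold=3 ship[1->2]=3 ship[0->1]=4 prod=4 -> inv=[6 17 5]
Step 8: demand=3,sold=3 ship[1->2]=3 ship[0->1]=4 prod=4 -> inv=[6 18 5]

6 18 5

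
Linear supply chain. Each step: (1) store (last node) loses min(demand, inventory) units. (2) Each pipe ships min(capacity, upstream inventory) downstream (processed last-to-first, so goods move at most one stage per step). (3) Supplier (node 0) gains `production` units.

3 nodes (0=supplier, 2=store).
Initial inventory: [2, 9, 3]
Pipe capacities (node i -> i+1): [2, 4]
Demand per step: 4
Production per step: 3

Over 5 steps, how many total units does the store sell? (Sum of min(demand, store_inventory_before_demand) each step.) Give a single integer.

Step 1: sold=3 (running total=3) -> [3 7 4]
Step 2: sold=4 (running total=7) -> [4 5 4]
Step 3: sold=4 (running total=11) -> [5 3 4]
Step 4: sold=4 (running total=15) -> [6 2 3]
Step 5: sold=3 (running total=18) -> [7 2 2]

Answer: 18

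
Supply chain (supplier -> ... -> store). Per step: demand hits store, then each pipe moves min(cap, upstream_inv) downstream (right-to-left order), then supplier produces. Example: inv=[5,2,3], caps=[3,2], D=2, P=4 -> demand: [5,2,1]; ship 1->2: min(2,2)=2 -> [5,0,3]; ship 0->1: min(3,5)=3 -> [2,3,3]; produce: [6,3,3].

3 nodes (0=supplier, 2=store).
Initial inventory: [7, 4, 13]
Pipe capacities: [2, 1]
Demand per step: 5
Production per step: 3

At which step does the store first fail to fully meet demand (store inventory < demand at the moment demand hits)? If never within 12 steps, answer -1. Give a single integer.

Step 1: demand=5,sold=5 ship[1->2]=1 ship[0->1]=2 prod=3 -> [8 5 9]
Step 2: demand=5,sold=5 ship[1->2]=1 ship[0->1]=2 prod=3 -> [9 6 5]
Step 3: demand=5,sold=5 ship[1->2]=1 ship[0->1]=2 prod=3 -> [10 7 1]
Step 4: demand=5,sold=1 ship[1->2]=1 ship[0->1]=2 prod=3 -> [11 8 1]
Step 5: demand=5,sold=1 ship[1->2]=1 ship[0->1]=2 prod=3 -> [12 9 1]
Step 6: demand=5,sold=1 ship[1->2]=1 ship[0->1]=2 prod=3 -> [13 10 1]
Step 7: demand=5,sold=1 ship[1->2]=1 ship[0->1]=2 prod=3 -> [14 11 1]
Step 8: demand=5,sold=1 ship[1->2]=1 ship[0->1]=2 prod=3 -> [15 12 1]
Step 9: demand=5,sold=1 ship[1->2]=1 ship[0->1]=2 prod=3 -> [16 13 1]
Step 10: demand=5,sold=1 ship[1->2]=1 ship[0->1]=2 prod=3 -> [17 14 1]
Step 11: demand=5,sold=1 ship[1->2]=1 ship[0->1]=2 prod=3 -> [18 15 1]
Step 12: demand=5,sold=1 ship[1->2]=1 ship[0->1]=2 prod=3 -> [19 16 1]
First stockout at step 4

4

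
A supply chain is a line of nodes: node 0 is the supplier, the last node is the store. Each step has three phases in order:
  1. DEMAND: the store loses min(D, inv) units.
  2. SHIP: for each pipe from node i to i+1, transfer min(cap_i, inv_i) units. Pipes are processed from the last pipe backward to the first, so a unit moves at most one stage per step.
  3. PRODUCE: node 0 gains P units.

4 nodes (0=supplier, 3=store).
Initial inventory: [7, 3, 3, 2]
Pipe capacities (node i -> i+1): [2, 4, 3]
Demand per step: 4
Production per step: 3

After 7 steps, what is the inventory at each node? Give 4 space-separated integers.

Step 1: demand=4,sold=2 ship[2->3]=3 ship[1->2]=3 ship[0->1]=2 prod=3 -> inv=[8 2 3 3]
Step 2: demand=4,sold=3 ship[2->3]=3 ship[1->2]=2 ship[0->1]=2 prod=3 -> inv=[9 2 2 3]
Step 3: demand=4,sold=3 ship[2->3]=2 ship[1->2]=2 ship[0->1]=2 prod=3 -> inv=[10 2 2 2]
Step 4: demand=4,sold=2 ship[2->3]=2 ship[1->2]=2 ship[0->1]=2 prod=3 -> inv=[11 2 2 2]
Step 5: demand=4,sold=2 ship[2->3]=2 ship[1->2]=2 ship[0->1]=2 prod=3 -> inv=[12 2 2 2]
Step 6: demand=4,sold=2 ship[2->3]=2 ship[1->2]=2 ship[0->1]=2 prod=3 -> inv=[13 2 2 2]
Step 7: demand=4,sold=2 ship[2->3]=2 ship[1->2]=2 ship[0->1]=2 prod=3 -> inv=[14 2 2 2]

14 2 2 2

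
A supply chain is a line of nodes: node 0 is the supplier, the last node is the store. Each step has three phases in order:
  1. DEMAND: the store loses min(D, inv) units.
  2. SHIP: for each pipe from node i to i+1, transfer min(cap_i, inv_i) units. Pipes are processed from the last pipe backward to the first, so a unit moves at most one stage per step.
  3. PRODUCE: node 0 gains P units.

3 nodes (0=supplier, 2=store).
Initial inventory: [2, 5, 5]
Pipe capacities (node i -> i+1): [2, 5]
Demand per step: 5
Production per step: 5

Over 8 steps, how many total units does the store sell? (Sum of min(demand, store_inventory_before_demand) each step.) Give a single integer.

Answer: 22

Derivation:
Step 1: sold=5 (running total=5) -> [5 2 5]
Step 2: sold=5 (running total=10) -> [8 2 2]
Step 3: sold=2 (running total=12) -> [11 2 2]
Step 4: sold=2 (running total=14) -> [14 2 2]
Step 5: sold=2 (running total=16) -> [17 2 2]
Step 6: sold=2 (running total=18) -> [20 2 2]
Step 7: sold=2 (running total=20) -> [23 2 2]
Step 8: sold=2 (running total=22) -> [26 2 2]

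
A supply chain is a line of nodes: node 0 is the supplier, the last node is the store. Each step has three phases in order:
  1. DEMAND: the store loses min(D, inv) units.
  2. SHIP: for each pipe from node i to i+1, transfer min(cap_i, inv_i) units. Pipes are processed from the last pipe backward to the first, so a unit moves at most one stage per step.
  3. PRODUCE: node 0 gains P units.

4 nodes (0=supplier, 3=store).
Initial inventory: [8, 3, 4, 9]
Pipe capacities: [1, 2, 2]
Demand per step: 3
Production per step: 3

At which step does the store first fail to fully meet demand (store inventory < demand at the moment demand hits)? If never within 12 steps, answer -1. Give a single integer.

Step 1: demand=3,sold=3 ship[2->3]=2 ship[1->2]=2 ship[0->1]=1 prod=3 -> [10 2 4 8]
Step 2: demand=3,sold=3 ship[2->3]=2 ship[1->2]=2 ship[0->1]=1 prod=3 -> [12 1 4 7]
Step 3: demand=3,sold=3 ship[2->3]=2 ship[1->2]=1 ship[0->1]=1 prod=3 -> [14 1 3 6]
Step 4: demand=3,sold=3 ship[2->3]=2 ship[1->2]=1 ship[0->1]=1 prod=3 -> [16 1 2 5]
Step 5: demand=3,sold=3 ship[2->3]=2 ship[1->2]=1 ship[0->1]=1 prod=3 -> [18 1 1 4]
Step 6: demand=3,sold=3 ship[2->3]=1 ship[1->2]=1 ship[0->1]=1 prod=3 -> [20 1 1 2]
Step 7: demand=3,sold=2 ship[2->3]=1 ship[1->2]=1 ship[0->1]=1 prod=3 -> [22 1 1 1]
Step 8: demand=3,sold=1 ship[2->3]=1 ship[1->2]=1 ship[0->1]=1 prod=3 -> [24 1 1 1]
Step 9: demand=3,sold=1 ship[2->3]=1 ship[1->2]=1 ship[0->1]=1 prod=3 -> [26 1 1 1]
Step 10: demand=3,sold=1 ship[2->3]=1 ship[1->2]=1 ship[0->1]=1 prod=3 -> [28 1 1 1]
Step 11: demand=3,sold=1 ship[2->3]=1 ship[1->2]=1 ship[0->1]=1 prod=3 -> [30 1 1 1]
Step 12: demand=3,sold=1 ship[2->3]=1 ship[1->2]=1 ship[0->1]=1 prod=3 -> [32 1 1 1]
First stockout at step 7

7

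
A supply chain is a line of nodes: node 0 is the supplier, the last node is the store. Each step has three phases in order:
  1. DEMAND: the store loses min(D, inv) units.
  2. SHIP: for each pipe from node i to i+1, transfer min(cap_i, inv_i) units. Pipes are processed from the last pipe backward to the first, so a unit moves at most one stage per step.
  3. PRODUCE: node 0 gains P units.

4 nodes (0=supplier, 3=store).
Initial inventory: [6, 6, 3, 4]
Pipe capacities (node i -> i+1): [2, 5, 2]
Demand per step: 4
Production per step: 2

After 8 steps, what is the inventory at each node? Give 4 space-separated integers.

Step 1: demand=4,sold=4 ship[2->3]=2 ship[1->2]=5 ship[0->1]=2 prod=2 -> inv=[6 3 6 2]
Step 2: demand=4,sold=2 ship[2->3]=2 ship[1->2]=3 ship[0->1]=2 prod=2 -> inv=[6 2 7 2]
Step 3: demand=4,sold=2 ship[2->3]=2 ship[1->2]=2 ship[0->1]=2 prod=2 -> inv=[6 2 7 2]
Step 4: demand=4,sold=2 ship[2->3]=2 ship[1->2]=2 ship[0->1]=2 prod=2 -> inv=[6 2 7 2]
Step 5: demand=4,sold=2 ship[2->3]=2 ship[1->2]=2 ship[0->1]=2 prod=2 -> inv=[6 2 7 2]
Step 6: demand=4,sold=2 ship[2->3]=2 ship[1->2]=2 ship[0->1]=2 prod=2 -> inv=[6 2 7 2]
Step 7: demand=4,sold=2 ship[2->3]=2 ship[1->2]=2 ship[0->1]=2 prod=2 -> inv=[6 2 7 2]
Step 8: demand=4,sold=2 ship[2->3]=2 ship[1->2]=2 ship[0->1]=2 prod=2 -> inv=[6 2 7 2]

6 2 7 2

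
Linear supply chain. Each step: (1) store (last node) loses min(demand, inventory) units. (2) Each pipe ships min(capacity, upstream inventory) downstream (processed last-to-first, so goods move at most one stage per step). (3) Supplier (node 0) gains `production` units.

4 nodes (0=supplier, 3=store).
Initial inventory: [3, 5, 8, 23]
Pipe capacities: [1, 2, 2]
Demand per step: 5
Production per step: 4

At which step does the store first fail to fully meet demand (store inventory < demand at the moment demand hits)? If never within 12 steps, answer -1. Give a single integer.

Step 1: demand=5,sold=5 ship[2->3]=2 ship[1->2]=2 ship[0->1]=1 prod=4 -> [6 4 8 20]
Step 2: demand=5,sold=5 ship[2->3]=2 ship[1->2]=2 ship[0->1]=1 prod=4 -> [9 3 8 17]
Step 3: demand=5,sold=5 ship[2->3]=2 ship[1->2]=2 ship[0->1]=1 prod=4 -> [12 2 8 14]
Step 4: demand=5,sold=5 ship[2->3]=2 ship[1->2]=2 ship[0->1]=1 prod=4 -> [15 1 8 11]
Step 5: demand=5,sold=5 ship[2->3]=2 ship[1->2]=1 ship[0->1]=1 prod=4 -> [18 1 7 8]
Step 6: demand=5,sold=5 ship[2->3]=2 ship[1->2]=1 ship[0->1]=1 prod=4 -> [21 1 6 5]
Step 7: demand=5,sold=5 ship[2->3]=2 ship[1->2]=1 ship[0->1]=1 prod=4 -> [24 1 5 2]
Step 8: demand=5,sold=2 ship[2->3]=2 ship[1->2]=1 ship[0->1]=1 prod=4 -> [27 1 4 2]
Step 9: demand=5,sold=2 ship[2->3]=2 ship[1->2]=1 ship[0->1]=1 prod=4 -> [30 1 3 2]
Step 10: demand=5,sold=2 ship[2->3]=2 ship[1->2]=1 ship[0->1]=1 prod=4 -> [33 1 2 2]
Step 11: demand=5,sold=2 ship[2->3]=2 ship[1->2]=1 ship[0->1]=1 prod=4 -> [36 1 1 2]
Step 12: demand=5,sold=2 ship[2->3]=1 ship[1->2]=1 ship[0->1]=1 prod=4 -> [39 1 1 1]
First stockout at step 8

8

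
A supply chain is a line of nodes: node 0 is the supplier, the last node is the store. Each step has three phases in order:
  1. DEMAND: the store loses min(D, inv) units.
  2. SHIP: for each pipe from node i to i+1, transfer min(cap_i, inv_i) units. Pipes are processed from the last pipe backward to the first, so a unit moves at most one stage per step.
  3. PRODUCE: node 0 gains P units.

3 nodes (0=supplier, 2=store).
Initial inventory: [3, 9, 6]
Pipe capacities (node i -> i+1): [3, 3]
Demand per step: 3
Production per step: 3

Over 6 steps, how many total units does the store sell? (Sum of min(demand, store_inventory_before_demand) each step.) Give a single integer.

Answer: 18

Derivation:
Step 1: sold=3 (running total=3) -> [3 9 6]
Step 2: sold=3 (running total=6) -> [3 9 6]
Step 3: sold=3 (running total=9) -> [3 9 6]
Step 4: sold=3 (running total=12) -> [3 9 6]
Step 5: sold=3 (running total=15) -> [3 9 6]
Step 6: sold=3 (running total=18) -> [3 9 6]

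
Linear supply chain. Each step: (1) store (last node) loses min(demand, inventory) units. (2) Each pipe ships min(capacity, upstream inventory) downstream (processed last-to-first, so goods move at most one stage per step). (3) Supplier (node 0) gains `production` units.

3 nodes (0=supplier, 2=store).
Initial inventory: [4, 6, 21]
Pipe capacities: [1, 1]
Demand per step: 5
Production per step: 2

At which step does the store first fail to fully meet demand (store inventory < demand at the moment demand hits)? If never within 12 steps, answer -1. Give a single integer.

Step 1: demand=5,sold=5 ship[1->2]=1 ship[0->1]=1 prod=2 -> [5 6 17]
Step 2: demand=5,sold=5 ship[1->2]=1 ship[0->1]=1 prod=2 -> [6 6 13]
Step 3: demand=5,sold=5 ship[1->2]=1 ship[0->1]=1 prod=2 -> [7 6 9]
Step 4: demand=5,sold=5 ship[1->2]=1 ship[0->1]=1 prod=2 -> [8 6 5]
Step 5: demand=5,sold=5 ship[1->2]=1 ship[0->1]=1 prod=2 -> [9 6 1]
Step 6: demand=5,sold=1 ship[1->2]=1 ship[0->1]=1 prod=2 -> [10 6 1]
Step 7: demand=5,sold=1 ship[1->2]=1 ship[0->1]=1 prod=2 -> [11 6 1]
Step 8: demand=5,sold=1 ship[1->2]=1 ship[0->1]=1 prod=2 -> [12 6 1]
Step 9: demand=5,sold=1 ship[1->2]=1 ship[0->1]=1 prod=2 -> [13 6 1]
Step 10: demand=5,sold=1 ship[1->2]=1 ship[0->1]=1 prod=2 -> [14 6 1]
Step 11: demand=5,sold=1 ship[1->2]=1 ship[0->1]=1 prod=2 -> [15 6 1]
Step 12: demand=5,sold=1 ship[1->2]=1 ship[0->1]=1 prod=2 -> [16 6 1]
First stockout at step 6

6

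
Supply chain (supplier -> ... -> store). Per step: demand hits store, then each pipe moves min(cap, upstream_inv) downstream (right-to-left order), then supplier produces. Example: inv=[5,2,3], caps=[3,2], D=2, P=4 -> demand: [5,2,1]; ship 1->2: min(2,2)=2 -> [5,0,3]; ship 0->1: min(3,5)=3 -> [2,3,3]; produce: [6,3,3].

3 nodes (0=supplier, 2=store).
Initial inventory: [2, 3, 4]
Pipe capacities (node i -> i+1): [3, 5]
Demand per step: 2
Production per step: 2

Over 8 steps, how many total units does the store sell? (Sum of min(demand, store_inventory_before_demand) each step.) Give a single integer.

Answer: 16

Derivation:
Step 1: sold=2 (running total=2) -> [2 2 5]
Step 2: sold=2 (running total=4) -> [2 2 5]
Step 3: sold=2 (running total=6) -> [2 2 5]
Step 4: sold=2 (running total=8) -> [2 2 5]
Step 5: sold=2 (running total=10) -> [2 2 5]
Step 6: sold=2 (running total=12) -> [2 2 5]
Step 7: sold=2 (running total=14) -> [2 2 5]
Step 8: sold=2 (running total=16) -> [2 2 5]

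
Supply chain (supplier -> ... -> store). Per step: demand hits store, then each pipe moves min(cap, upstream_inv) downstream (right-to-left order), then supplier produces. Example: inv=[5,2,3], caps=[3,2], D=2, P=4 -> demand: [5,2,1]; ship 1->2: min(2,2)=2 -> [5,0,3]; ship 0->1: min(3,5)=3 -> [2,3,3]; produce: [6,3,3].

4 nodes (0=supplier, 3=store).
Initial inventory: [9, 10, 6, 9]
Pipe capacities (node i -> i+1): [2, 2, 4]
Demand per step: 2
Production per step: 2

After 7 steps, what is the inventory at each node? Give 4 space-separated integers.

Step 1: demand=2,sold=2 ship[2->3]=4 ship[1->2]=2 ship[0->1]=2 prod=2 -> inv=[9 10 4 11]
Step 2: demand=2,sold=2 ship[2->3]=4 ship[1->2]=2 ship[0->1]=2 prod=2 -> inv=[9 10 2 13]
Step 3: demand=2,sold=2 ship[2->3]=2 ship[1->2]=2 ship[0->1]=2 prod=2 -> inv=[9 10 2 13]
Step 4: demand=2,sold=2 ship[2->3]=2 ship[1->2]=2 ship[0->1]=2 prod=2 -> inv=[9 10 2 13]
Step 5: demand=2,sold=2 ship[2->3]=2 ship[1->2]=2 ship[0->1]=2 prod=2 -> inv=[9 10 2 13]
Step 6: demand=2,sold=2 ship[2->3]=2 ship[1->2]=2 ship[0->1]=2 prod=2 -> inv=[9 10 2 13]
Step 7: demand=2,sold=2 ship[2->3]=2 ship[1->2]=2 ship[0->1]=2 prod=2 -> inv=[9 10 2 13]

9 10 2 13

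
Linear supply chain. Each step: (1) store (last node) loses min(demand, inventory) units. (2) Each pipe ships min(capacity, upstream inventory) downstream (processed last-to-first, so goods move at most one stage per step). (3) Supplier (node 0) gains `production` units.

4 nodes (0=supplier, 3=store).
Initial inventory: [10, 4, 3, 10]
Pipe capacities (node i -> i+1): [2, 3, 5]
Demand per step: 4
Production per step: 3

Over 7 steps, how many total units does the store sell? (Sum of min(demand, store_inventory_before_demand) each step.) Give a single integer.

Answer: 25

Derivation:
Step 1: sold=4 (running total=4) -> [11 3 3 9]
Step 2: sold=4 (running total=8) -> [12 2 3 8]
Step 3: sold=4 (running total=12) -> [13 2 2 7]
Step 4: sold=4 (running total=16) -> [14 2 2 5]
Step 5: sold=4 (running total=20) -> [15 2 2 3]
Step 6: sold=3 (running total=23) -> [16 2 2 2]
Step 7: sold=2 (running total=25) -> [17 2 2 2]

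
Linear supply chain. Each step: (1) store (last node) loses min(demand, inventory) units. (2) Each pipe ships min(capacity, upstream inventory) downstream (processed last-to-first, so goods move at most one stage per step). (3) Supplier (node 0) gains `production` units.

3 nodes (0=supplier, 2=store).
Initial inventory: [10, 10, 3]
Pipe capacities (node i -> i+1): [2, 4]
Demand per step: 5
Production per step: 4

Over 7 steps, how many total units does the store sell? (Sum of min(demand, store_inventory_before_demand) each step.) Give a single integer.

Answer: 23

Derivation:
Step 1: sold=3 (running total=3) -> [12 8 4]
Step 2: sold=4 (running total=7) -> [14 6 4]
Step 3: sold=4 (running total=11) -> [16 4 4]
Step 4: sold=4 (running total=15) -> [18 2 4]
Step 5: sold=4 (running total=19) -> [20 2 2]
Step 6: sold=2 (running total=21) -> [22 2 2]
Step 7: sold=2 (running total=23) -> [24 2 2]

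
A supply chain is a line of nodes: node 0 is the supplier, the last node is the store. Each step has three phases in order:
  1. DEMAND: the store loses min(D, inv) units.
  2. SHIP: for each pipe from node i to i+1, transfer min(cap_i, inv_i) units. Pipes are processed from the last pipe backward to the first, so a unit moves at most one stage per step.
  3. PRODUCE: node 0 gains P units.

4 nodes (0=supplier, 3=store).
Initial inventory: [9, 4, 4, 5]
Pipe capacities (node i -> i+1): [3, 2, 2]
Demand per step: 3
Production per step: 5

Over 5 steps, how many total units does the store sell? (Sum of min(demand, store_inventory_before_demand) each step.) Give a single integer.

Step 1: sold=3 (running total=3) -> [11 5 4 4]
Step 2: sold=3 (running total=6) -> [13 6 4 3]
Step 3: sold=3 (running total=9) -> [15 7 4 2]
Step 4: sold=2 (running total=11) -> [17 8 4 2]
Step 5: sold=2 (running total=13) -> [19 9 4 2]

Answer: 13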